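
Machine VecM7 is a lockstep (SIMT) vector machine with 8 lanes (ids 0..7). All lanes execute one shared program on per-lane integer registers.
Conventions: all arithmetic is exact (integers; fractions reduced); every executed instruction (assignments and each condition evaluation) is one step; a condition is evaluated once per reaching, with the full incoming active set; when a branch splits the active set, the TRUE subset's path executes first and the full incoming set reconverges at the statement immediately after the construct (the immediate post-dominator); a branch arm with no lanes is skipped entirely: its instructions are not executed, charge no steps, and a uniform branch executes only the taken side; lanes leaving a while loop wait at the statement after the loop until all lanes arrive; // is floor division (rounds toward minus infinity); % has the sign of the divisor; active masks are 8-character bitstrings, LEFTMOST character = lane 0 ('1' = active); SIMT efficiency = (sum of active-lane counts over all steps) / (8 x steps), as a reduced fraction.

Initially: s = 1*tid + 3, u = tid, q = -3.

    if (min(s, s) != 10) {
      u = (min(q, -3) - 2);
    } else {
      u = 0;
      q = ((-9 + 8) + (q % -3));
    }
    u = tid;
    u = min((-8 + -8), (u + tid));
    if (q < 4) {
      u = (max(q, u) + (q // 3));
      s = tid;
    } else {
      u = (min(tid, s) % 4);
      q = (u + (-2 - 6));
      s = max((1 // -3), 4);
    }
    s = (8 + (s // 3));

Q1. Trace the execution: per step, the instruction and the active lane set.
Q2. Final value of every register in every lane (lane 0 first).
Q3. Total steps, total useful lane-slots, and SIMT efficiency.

step 0: eval (min(s, s) != 10)       11111111
step 1: u <- (min(q, -3) - 2)        11111110
step 2: u <- 0                       00000001
step 3: q <- ((-9 + 8) + (q % -3))   00000001
step 4: u <- tid                     11111111
step 5: u <- min((-8 + -8), (u + tid)) 11111111
step 6: eval (q < 4)                 11111111
step 7: u <- (max(q, u) + (q // 3))  11111111
step 8: s <- tid                     11111111
step 9: s <- (8 + (s // 3))          11111111

Answer: 10 steps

s: 8,8,8,9,9,9,10,10
u: -4,-4,-4,-4,-4,-4,-4,-2
q: -3,-3,-3,-3,-3,-3,-3,-1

steps = 10; useful = 65; efficiency = 65/80 = 13/16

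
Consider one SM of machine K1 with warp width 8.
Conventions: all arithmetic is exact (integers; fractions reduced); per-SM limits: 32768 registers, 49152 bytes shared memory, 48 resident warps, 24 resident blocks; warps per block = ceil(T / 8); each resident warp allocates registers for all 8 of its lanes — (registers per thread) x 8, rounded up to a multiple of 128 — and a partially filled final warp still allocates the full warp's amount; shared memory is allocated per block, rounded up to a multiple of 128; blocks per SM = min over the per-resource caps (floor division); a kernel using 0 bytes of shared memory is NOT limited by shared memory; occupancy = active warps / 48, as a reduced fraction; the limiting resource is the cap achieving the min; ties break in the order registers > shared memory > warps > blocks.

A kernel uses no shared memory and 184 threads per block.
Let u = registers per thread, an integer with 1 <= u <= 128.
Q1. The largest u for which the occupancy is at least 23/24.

Answer: u = 80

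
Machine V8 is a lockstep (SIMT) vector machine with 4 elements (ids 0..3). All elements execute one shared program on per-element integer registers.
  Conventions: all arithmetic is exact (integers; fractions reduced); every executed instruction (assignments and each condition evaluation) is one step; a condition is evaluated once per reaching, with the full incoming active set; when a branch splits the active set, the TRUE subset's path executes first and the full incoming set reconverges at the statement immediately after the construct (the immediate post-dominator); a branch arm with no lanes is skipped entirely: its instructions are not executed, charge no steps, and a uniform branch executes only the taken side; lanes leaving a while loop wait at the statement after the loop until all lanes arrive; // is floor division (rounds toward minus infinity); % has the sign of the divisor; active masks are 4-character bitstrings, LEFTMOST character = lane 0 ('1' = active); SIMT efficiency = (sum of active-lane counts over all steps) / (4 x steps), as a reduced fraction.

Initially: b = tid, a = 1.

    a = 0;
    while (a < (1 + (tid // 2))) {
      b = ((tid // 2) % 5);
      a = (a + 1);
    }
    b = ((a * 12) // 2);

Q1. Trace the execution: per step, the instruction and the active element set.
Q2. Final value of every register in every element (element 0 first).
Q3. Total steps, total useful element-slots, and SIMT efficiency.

step 0: a <- 0                       1111
step 1: eval (a < (1 + (tid // 2)))  1111
step 2: b <- ((tid // 2) % 5)        1111
step 3: a <- (a + 1)                 1111
step 4: eval (a < (1 + (tid // 2)))  1111
step 5: b <- ((tid // 2) % 5)        0011
step 6: a <- (a + 1)                 0011
step 7: eval (a < (1 + (tid // 2)))  0011
step 8: b <- ((a * 12) // 2)         1111

Answer: 9 steps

b: 6,6,12,12
a: 1,1,2,2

steps = 9; useful = 30; efficiency = 30/36 = 5/6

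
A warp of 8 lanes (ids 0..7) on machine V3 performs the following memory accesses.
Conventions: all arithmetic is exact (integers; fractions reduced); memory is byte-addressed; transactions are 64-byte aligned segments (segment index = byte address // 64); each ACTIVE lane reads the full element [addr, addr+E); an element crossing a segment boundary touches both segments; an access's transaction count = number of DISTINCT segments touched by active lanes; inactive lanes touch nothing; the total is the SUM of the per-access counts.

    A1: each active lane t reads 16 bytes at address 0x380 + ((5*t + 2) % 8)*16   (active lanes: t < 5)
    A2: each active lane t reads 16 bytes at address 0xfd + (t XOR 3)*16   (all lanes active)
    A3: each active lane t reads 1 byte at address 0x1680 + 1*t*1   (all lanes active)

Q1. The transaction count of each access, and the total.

A1: 2 transactions
A2: 3 transactions
A3: 1 transaction

Answer: 2,3,1; total 6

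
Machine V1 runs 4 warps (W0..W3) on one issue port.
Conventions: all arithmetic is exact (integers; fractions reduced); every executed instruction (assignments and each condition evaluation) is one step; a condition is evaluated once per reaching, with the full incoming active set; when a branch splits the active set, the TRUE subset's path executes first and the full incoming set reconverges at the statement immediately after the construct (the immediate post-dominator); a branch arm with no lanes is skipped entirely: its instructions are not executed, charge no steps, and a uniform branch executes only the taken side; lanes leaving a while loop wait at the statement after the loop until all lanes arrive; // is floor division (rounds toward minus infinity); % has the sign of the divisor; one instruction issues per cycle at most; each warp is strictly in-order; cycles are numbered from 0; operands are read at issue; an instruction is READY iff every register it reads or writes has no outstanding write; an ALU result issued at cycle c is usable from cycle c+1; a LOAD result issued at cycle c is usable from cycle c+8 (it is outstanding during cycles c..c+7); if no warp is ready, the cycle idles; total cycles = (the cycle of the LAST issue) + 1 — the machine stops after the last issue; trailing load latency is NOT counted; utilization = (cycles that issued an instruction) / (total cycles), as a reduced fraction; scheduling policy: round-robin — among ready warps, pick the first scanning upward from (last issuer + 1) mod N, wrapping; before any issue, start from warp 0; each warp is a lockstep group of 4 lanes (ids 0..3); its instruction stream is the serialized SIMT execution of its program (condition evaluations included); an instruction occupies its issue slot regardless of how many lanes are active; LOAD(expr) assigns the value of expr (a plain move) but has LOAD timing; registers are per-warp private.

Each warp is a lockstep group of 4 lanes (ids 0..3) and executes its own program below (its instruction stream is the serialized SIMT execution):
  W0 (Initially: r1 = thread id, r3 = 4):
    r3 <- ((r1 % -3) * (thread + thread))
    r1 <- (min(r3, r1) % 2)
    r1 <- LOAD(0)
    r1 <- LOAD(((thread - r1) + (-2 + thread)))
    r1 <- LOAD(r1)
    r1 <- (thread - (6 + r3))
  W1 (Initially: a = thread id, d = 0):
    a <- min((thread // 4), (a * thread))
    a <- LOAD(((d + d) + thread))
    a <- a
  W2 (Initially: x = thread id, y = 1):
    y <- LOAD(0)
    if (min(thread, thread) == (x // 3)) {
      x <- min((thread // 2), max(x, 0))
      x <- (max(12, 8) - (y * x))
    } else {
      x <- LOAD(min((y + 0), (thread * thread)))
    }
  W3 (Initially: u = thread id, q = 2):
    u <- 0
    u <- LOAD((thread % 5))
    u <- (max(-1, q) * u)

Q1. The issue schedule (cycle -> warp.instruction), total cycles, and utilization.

cycle 0: W0.I0
cycle 1: W1.I0
cycle 2: W2.I0
cycle 3: W3.I0
cycle 4: W0.I1
cycle 5: W1.I1
cycle 6: W2.I1
cycle 7: W3.I1
cycle 8: W0.I2
cycle 9: W2.I2
cycle 10: W2.I3
cycle 11: W2.I4
cycle 12: idle
cycle 13: W1.I2
cycle 14: idle
cycle 15: W3.I2
cycle 16: W0.I3
cycle 17: idle
cycle 18: idle
cycle 19: idle
cycle 20: idle
cycle 21: idle
cycle 22: idle
cycle 23: idle
cycle 24: W0.I4
cycle 25: idle
cycle 26: idle
cycle 27: idle
cycle 28: idle
cycle 29: idle
cycle 30: idle
cycle 31: idle
cycle 32: W0.I5

Answer: 33 cycles, utilization 17/33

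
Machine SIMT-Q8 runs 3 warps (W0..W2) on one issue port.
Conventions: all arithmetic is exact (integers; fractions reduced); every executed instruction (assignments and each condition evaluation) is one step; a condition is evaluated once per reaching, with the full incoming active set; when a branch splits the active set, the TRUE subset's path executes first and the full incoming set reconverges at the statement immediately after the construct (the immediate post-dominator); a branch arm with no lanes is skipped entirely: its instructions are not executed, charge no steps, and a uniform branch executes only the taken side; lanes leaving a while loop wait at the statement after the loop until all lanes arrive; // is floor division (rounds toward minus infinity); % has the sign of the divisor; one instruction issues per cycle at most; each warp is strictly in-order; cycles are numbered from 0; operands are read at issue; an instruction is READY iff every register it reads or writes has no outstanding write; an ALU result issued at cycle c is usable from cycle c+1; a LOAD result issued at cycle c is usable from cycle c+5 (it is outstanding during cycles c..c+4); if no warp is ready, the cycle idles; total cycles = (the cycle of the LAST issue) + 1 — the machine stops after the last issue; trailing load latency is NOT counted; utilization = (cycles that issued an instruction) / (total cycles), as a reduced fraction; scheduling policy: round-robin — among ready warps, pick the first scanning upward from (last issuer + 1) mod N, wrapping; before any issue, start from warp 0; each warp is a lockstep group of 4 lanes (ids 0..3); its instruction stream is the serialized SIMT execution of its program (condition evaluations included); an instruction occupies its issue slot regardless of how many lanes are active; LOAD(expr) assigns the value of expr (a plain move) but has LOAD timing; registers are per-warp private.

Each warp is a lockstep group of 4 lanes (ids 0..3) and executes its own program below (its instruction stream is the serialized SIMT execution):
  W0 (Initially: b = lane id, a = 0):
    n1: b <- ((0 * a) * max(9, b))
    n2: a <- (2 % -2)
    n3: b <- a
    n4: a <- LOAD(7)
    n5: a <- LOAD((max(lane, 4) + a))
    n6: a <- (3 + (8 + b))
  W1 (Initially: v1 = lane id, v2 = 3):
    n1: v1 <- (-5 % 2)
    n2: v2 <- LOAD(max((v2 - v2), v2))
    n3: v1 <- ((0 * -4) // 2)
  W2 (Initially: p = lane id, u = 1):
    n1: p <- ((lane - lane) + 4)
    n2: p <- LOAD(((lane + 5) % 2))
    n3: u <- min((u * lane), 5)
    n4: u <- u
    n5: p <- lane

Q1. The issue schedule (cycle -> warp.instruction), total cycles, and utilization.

cycle 0: W0.I0
cycle 1: W1.I0
cycle 2: W2.I0
cycle 3: W0.I1
cycle 4: W1.I1
cycle 5: W2.I1
cycle 6: W0.I2
cycle 7: W1.I2
cycle 8: W2.I2
cycle 9: W0.I3
cycle 10: W2.I3
cycle 11: W2.I4
cycle 12: idle
cycle 13: idle
cycle 14: W0.I4
cycle 15: idle
cycle 16: idle
cycle 17: idle
cycle 18: idle
cycle 19: W0.I5

Answer: 20 cycles, utilization 7/10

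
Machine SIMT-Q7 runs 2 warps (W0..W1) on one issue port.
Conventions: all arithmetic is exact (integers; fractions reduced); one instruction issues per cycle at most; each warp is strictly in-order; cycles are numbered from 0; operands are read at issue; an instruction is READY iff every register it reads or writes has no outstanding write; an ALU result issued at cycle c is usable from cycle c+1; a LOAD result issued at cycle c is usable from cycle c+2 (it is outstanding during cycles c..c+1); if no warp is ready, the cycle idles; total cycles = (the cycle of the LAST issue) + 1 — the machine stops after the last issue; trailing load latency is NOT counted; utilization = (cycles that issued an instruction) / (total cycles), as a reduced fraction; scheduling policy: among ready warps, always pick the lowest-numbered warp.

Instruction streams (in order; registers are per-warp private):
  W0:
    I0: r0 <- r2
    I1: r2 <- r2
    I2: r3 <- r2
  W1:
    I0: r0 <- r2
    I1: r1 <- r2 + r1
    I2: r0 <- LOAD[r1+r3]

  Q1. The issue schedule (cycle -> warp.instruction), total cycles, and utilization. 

cycle 0: W0.I0
cycle 1: W0.I1
cycle 2: W0.I2
cycle 3: W1.I0
cycle 4: W1.I1
cycle 5: W1.I2

Answer: 6 cycles, utilization 1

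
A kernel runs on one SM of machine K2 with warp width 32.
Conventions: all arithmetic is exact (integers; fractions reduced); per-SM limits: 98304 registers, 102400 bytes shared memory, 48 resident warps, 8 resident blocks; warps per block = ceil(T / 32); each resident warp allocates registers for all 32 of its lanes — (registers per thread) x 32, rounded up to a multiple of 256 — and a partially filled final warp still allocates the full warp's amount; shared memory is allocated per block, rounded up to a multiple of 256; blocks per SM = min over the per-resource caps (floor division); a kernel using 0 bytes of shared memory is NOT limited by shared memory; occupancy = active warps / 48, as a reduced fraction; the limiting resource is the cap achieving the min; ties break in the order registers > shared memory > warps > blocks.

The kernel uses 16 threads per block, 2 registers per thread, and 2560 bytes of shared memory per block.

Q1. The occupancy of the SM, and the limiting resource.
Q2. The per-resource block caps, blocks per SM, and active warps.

Answer: occupancy 1/6, limited by blocks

registers: 384 blocks
shared memory: 40 blocks
warps: 48 blocks
blocks: 8 blocks

Answer: 8 blocks, 8 active warps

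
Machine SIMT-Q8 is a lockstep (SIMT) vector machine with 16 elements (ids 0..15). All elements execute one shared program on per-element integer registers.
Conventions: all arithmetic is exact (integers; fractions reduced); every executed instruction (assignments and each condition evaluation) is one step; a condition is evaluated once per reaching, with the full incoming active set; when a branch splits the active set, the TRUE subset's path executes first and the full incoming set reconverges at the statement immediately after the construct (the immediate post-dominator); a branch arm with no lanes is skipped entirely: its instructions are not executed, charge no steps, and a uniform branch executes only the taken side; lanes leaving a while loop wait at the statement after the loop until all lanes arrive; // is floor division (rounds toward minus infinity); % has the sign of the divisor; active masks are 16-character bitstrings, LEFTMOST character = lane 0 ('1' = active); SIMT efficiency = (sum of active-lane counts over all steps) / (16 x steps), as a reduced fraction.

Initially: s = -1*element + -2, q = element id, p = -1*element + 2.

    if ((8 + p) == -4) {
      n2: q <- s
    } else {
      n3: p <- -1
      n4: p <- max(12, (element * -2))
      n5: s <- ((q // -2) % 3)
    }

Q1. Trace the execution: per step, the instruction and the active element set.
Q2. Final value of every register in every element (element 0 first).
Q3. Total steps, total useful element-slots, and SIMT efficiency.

step 0: eval ((8 + p) == -4)         1111111111111111
step 1: q <- s                       0000000000000010
step 2: p <- -1                      1111111111111101
step 3: p <- max(12, (element * -2)) 1111111111111101
step 4: s <- ((q // -2) % 3)         1111111111111101

Answer: 5 steps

s: 0,2,2,1,1,0,0,2,2,1,1,0,0,2,-16,1
q: 0,1,2,3,4,5,6,7,8,9,10,11,12,13,-16,15
p: 12,12,12,12,12,12,12,12,12,12,12,12,12,12,-12,12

steps = 5; useful = 62; efficiency = 62/80 = 31/40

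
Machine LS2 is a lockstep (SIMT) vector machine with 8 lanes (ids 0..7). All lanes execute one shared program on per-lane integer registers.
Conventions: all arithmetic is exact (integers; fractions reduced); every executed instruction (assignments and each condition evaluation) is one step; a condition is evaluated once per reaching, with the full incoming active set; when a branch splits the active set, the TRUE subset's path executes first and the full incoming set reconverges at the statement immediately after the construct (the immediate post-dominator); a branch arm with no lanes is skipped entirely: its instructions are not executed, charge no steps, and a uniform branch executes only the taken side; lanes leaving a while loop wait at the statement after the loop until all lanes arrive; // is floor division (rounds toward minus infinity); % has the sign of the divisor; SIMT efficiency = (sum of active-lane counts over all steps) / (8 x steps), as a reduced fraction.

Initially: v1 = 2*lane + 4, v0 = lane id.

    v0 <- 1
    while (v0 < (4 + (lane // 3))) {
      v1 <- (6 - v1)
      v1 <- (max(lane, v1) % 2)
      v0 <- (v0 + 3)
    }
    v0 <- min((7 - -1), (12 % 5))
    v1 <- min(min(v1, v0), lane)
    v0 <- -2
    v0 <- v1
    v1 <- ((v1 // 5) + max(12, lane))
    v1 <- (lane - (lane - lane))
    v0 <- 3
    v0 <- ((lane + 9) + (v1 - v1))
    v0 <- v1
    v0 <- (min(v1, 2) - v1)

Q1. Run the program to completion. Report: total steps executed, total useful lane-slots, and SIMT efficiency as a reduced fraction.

Answer: 20 steps, 148 useful, 37/40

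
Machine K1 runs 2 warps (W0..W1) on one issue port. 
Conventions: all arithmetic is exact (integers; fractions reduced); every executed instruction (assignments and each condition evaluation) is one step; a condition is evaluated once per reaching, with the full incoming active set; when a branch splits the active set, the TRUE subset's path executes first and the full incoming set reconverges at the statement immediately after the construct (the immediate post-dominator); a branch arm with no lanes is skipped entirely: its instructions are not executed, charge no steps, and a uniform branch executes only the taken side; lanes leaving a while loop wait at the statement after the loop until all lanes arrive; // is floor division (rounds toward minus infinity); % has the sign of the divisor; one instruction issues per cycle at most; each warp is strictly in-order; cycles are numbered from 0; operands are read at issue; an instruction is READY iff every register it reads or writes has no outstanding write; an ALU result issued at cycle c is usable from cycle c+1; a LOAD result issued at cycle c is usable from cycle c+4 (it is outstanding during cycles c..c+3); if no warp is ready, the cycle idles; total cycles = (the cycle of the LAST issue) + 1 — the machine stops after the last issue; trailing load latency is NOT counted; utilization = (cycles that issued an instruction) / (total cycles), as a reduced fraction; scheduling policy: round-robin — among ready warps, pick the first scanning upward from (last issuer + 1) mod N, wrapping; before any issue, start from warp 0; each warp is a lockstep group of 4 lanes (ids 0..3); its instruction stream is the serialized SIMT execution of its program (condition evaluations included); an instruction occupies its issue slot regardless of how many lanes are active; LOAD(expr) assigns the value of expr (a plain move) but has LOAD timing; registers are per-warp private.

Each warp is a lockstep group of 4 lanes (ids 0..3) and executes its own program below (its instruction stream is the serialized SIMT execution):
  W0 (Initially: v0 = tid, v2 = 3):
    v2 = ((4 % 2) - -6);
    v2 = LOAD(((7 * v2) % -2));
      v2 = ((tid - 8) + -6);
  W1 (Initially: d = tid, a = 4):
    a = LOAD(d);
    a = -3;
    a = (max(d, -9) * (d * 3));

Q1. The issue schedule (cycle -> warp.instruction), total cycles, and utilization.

cycle 0: W0.I0
cycle 1: W1.I0
cycle 2: W0.I1
cycle 3: idle
cycle 4: idle
cycle 5: W1.I1
cycle 6: W0.I2
cycle 7: W1.I2

Answer: 8 cycles, utilization 3/4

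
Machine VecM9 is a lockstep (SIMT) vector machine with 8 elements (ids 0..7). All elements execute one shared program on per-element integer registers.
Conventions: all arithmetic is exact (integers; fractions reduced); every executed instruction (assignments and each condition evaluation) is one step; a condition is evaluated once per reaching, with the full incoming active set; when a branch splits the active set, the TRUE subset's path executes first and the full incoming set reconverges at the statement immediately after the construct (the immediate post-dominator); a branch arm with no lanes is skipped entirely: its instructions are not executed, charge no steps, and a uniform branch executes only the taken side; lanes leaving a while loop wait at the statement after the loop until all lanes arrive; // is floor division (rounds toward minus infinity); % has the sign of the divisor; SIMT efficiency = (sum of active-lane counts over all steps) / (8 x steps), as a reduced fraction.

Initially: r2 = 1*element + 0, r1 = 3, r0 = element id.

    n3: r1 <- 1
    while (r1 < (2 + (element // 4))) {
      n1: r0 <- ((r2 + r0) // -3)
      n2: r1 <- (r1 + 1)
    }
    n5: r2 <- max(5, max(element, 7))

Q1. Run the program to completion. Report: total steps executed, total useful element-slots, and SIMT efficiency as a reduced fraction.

Answer: 9 steps, 60 useful, 5/6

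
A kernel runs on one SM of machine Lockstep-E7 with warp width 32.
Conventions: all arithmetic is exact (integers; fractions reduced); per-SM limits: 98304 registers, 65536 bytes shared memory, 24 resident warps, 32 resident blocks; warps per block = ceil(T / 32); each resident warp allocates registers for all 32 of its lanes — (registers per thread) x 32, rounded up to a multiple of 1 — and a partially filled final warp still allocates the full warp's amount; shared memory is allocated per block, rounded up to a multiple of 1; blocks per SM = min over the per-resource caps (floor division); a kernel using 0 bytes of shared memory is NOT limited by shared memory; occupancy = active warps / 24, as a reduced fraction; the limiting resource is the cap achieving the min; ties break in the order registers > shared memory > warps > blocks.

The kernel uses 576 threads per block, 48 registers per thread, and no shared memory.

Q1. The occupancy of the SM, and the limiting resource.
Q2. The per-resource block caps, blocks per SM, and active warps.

Answer: occupancy 3/4, limited by warps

registers: 3 blocks
shared memory: no limit (kernel uses none)
warps: 1 block
blocks: 32 blocks

Answer: 1 block, 18 active warps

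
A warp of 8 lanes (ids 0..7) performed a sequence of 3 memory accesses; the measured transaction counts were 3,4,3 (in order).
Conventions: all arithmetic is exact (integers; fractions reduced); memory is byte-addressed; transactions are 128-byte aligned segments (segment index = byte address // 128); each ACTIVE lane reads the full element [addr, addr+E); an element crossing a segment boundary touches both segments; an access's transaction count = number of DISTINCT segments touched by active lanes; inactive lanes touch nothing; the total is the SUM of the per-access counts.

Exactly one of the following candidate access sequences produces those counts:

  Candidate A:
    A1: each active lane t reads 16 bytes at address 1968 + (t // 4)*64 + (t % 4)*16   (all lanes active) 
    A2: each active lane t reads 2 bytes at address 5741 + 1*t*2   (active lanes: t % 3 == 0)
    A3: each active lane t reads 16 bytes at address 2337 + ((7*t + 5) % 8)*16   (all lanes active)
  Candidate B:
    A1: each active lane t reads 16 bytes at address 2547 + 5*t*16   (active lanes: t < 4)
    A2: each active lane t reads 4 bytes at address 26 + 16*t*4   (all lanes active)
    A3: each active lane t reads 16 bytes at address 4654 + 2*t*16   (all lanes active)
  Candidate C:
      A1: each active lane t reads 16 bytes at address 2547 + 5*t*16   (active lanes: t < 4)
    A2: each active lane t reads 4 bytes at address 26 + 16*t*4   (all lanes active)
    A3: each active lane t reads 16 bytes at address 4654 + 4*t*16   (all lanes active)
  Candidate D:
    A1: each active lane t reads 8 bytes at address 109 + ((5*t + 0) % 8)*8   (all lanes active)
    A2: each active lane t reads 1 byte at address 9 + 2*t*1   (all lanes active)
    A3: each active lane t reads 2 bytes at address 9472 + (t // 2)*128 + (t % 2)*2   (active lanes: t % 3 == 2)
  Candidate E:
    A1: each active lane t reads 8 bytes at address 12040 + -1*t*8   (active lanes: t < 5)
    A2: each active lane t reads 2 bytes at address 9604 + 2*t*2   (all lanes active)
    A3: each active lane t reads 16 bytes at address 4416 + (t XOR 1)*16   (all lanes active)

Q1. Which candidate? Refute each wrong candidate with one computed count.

A: A1 gives 2 transactions, not 3
C: A3 gives 4 transactions, not 3
D: A1 gives 2 transactions, not 3
E: A1 gives 2 transactions, not 3
B: all counts match (3,4,3)

Answer: B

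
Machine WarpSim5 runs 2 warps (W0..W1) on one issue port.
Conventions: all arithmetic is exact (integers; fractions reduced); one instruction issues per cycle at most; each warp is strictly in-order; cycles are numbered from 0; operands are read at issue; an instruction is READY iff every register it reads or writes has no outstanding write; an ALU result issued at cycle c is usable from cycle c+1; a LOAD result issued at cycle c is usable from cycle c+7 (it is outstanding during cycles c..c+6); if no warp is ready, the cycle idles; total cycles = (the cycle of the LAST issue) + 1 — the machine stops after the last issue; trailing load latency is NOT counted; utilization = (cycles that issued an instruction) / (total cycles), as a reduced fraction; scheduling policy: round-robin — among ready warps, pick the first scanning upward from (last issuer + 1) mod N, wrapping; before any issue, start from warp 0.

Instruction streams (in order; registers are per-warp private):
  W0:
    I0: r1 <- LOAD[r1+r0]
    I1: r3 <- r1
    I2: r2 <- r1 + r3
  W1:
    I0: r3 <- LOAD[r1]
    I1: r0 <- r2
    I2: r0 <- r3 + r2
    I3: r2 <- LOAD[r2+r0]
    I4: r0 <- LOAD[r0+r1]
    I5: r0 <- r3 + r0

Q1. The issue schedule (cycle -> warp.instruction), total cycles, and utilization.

cycle 0: W0.I0
cycle 1: W1.I0
cycle 2: W1.I1
cycle 3: idle
cycle 4: idle
cycle 5: idle
cycle 6: idle
cycle 7: W0.I1
cycle 8: W1.I2
cycle 9: W0.I2
cycle 10: W1.I3
cycle 11: W1.I4
cycle 12: idle
cycle 13: idle
cycle 14: idle
cycle 15: idle
cycle 16: idle
cycle 17: idle
cycle 18: W1.I5

Answer: 19 cycles, utilization 9/19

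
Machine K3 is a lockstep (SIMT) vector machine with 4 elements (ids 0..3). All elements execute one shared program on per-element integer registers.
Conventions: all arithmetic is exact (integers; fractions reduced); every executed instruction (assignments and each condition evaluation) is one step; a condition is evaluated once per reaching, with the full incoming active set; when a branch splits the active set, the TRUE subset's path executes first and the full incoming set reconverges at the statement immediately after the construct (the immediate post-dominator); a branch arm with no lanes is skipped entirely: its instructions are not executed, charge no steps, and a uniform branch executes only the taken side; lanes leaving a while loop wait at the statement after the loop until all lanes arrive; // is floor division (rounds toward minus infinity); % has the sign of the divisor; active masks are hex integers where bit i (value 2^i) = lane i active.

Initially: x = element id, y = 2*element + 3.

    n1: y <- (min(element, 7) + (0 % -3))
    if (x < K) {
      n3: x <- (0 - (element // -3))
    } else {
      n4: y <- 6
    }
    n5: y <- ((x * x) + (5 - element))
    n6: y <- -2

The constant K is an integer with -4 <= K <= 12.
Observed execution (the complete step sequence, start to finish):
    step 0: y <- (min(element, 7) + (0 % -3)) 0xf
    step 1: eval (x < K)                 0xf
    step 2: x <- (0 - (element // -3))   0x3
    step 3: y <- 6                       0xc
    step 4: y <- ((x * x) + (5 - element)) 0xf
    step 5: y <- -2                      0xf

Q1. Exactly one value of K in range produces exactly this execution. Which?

Answer: K = 2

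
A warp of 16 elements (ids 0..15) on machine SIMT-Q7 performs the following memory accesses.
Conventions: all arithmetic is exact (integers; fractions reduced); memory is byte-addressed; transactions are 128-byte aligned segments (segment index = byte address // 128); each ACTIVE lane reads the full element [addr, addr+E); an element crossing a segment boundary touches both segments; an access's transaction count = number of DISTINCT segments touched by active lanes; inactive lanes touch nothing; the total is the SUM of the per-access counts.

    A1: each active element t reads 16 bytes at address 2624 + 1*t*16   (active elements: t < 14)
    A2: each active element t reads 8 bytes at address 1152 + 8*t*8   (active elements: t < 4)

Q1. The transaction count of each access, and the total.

A1: 3 transactions
A2: 2 transactions

Answer: 3,2; total 5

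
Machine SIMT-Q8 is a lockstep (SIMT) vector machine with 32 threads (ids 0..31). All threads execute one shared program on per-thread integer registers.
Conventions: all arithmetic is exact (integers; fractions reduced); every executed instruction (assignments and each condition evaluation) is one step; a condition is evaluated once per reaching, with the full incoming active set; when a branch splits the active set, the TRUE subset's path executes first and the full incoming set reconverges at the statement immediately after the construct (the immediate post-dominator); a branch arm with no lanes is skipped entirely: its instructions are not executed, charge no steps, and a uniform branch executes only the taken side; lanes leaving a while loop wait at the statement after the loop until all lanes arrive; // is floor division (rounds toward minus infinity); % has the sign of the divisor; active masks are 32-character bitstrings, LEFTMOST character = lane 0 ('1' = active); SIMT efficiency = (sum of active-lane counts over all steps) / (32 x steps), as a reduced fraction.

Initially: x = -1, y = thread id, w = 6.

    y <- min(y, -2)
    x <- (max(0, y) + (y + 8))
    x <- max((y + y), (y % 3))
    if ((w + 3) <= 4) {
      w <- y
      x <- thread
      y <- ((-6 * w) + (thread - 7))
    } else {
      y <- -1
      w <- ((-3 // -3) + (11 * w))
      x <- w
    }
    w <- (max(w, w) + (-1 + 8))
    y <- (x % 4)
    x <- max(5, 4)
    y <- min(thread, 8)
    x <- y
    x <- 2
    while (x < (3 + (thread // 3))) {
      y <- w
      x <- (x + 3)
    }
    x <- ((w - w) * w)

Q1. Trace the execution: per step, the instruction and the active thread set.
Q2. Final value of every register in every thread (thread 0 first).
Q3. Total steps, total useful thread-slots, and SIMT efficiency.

step 0: y <- min(y, -2)              11111111111111111111111111111111
step 1: x <- (max(0, y) + (y + 8))   11111111111111111111111111111111
step 2: x <- max((y + y), (y % 3))   11111111111111111111111111111111
step 3: eval ((w + 3) <= 4)          11111111111111111111111111111111
step 4: y <- -1                      11111111111111111111111111111111
step 5: w <- ((-3 // -3) + (11 * w)) 11111111111111111111111111111111
step 6: x <- w                       11111111111111111111111111111111
step 7: w <- (max(w, w) + (-1 + 8))  11111111111111111111111111111111
step 8: y <- (x % 4)                 11111111111111111111111111111111
step 9: x <- max(5, 4)               11111111111111111111111111111111
step 10: y <- min(thread, 8)          11111111111111111111111111111111
step 11: x <- y                       11111111111111111111111111111111
step 12: x <- 2                       11111111111111111111111111111111
step 13: eval (x < (3 + (thread // 3))) 11111111111111111111111111111111
step 14: y <- w                       11111111111111111111111111111111
step 15: x <- (x + 3)                 11111111111111111111111111111111
step 16: eval (x < (3 + (thread // 3))) 11111111111111111111111111111111
step 17: y <- w                       00000000011111111111111111111111
step 18: x <- (x + 3)                 00000000011111111111111111111111
step 19: eval (x < (3 + (thread // 3))) 00000000011111111111111111111111
step 20: y <- w                       00000000000000000011111111111111
step 21: x <- (x + 3)                 00000000000000000011111111111111
step 22: eval (x < (3 + (thread // 3))) 00000000000000000011111111111111
step 23: y <- w                       00000000000000000000000000011111
step 24: x <- (x + 3)                 00000000000000000000000000011111
step 25: eval (x < (3 + (thread // 3))) 00000000000000000000000000011111
step 26: x <- ((w - w) * w)           11111111111111111111111111111111

Answer: 27 steps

x: 0,0,0,0,0,0,0,0,0,0,0,0,0,0,0,0,0,0,0,0,0,0,0,0,0,0,0,0,0,0,0,0
y: 74,74,74,74,74,74,74,74,74,74,74,74,74,74,74,74,74,74,74,74,74,74,74,74,74,74,74,74,74,74,74,74
w: 74,74,74,74,74,74,74,74,74,74,74,74,74,74,74,74,74,74,74,74,74,74,74,74,74,74,74,74,74,74,74,74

steps = 27; useful = 702; efficiency = 702/864 = 13/16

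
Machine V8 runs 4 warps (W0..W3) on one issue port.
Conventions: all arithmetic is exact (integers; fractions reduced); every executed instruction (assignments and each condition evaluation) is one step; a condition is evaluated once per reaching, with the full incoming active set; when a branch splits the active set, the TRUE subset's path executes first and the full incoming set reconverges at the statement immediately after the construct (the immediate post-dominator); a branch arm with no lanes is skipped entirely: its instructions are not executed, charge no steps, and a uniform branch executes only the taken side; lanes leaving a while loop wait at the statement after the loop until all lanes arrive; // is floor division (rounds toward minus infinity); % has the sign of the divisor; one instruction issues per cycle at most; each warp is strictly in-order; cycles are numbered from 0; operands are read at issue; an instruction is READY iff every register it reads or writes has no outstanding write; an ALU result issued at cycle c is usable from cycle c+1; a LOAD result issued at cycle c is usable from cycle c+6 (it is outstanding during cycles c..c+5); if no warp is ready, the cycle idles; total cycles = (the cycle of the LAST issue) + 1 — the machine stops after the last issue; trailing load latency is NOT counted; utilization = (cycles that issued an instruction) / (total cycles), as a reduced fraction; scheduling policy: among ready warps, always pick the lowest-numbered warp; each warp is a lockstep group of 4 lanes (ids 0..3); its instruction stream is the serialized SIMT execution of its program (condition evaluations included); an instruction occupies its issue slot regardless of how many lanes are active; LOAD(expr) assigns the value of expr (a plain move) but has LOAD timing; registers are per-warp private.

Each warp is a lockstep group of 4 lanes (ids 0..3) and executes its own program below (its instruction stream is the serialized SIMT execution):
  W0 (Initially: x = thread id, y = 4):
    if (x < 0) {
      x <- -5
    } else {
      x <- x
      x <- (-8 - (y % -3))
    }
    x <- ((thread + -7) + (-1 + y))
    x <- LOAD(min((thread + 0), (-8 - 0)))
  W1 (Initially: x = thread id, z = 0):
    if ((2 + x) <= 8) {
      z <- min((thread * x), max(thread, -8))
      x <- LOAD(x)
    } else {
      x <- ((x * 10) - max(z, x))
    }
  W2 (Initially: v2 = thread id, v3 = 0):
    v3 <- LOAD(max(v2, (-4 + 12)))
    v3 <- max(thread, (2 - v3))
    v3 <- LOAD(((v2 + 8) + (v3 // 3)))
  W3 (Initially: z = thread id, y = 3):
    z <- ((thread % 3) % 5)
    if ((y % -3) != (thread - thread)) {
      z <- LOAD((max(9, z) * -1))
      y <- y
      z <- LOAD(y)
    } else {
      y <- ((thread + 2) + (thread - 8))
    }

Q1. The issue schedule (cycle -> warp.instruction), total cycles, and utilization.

cycle 0: W0.I0
cycle 1: W0.I1
cycle 2: W0.I2
cycle 3: W0.I3
cycle 4: W0.I4
cycle 5: W1.I0
cycle 6: W1.I1
cycle 7: W1.I2
cycle 8: W2.I0
cycle 9: W3.I0
cycle 10: W3.I1
cycle 11: W3.I2
cycle 12: idle
cycle 13: idle
cycle 14: W2.I1
cycle 15: W2.I2

Answer: 16 cycles, utilization 7/8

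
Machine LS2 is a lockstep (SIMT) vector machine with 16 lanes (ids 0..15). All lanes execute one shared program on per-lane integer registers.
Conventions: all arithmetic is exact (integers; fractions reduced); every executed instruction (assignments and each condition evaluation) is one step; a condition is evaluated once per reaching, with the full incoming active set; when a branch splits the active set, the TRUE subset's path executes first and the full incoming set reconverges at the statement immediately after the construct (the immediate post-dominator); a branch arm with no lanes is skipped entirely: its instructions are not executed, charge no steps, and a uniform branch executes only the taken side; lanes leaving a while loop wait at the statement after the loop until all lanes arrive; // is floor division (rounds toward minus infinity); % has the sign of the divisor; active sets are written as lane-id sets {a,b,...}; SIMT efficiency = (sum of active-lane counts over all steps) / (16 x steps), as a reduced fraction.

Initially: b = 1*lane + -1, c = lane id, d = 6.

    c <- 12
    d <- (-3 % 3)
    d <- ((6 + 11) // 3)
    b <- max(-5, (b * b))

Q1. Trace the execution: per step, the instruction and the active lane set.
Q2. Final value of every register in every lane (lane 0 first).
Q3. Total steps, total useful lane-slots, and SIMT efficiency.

step 0: c <- 12                      {0,1,2,3,4,5,6,7,8,9,10,11,12,13,14,15}
step 1: d <- (-3 % 3)                {0,1,2,3,4,5,6,7,8,9,10,11,12,13,14,15}
step 2: d <- ((6 + 11) // 3)         {0,1,2,3,4,5,6,7,8,9,10,11,12,13,14,15}
step 3: b <- max(-5, (b * b))        {0,1,2,3,4,5,6,7,8,9,10,11,12,13,14,15}

Answer: 4 steps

b: 1,0,1,4,9,16,25,36,49,64,81,100,121,144,169,196
c: 12,12,12,12,12,12,12,12,12,12,12,12,12,12,12,12
d: 5,5,5,5,5,5,5,5,5,5,5,5,5,5,5,5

steps = 4; useful = 64; efficiency = 64/64 = 1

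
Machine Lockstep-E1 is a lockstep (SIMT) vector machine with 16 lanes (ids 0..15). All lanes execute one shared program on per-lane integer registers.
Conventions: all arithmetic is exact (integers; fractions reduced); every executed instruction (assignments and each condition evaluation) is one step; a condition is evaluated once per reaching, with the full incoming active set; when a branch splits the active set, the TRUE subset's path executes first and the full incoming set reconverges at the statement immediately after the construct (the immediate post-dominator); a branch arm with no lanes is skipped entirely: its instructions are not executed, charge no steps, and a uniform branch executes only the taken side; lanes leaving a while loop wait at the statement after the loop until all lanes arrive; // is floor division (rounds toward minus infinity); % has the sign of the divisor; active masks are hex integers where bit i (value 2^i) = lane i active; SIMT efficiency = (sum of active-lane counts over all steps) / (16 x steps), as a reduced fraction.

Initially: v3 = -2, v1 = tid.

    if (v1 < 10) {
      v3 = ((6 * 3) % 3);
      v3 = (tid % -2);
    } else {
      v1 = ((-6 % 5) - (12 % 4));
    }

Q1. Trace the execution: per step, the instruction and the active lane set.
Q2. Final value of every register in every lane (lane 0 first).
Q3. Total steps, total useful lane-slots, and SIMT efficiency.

step 0: eval (v1 < 10)               0xffff
step 1: v3 <- ((6 * 3) % 3)          0x03ff
step 2: v3 <- (tid % -2)             0x03ff
step 3: v1 <- ((-6 % 5) - (12 % 4))  0xfc00

Answer: 4 steps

v3: 0,-1,0,-1,0,-1,0,-1,0,-1,-2,-2,-2,-2,-2,-2
v1: 0,1,2,3,4,5,6,7,8,9,4,4,4,4,4,4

steps = 4; useful = 42; efficiency = 42/64 = 21/32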